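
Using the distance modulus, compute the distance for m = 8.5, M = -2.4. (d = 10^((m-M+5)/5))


d = 10^((m - M + 5)/5) = 10^((8.5 - -2.4 + 5)/5) = 1513.5612

1513.5612 pc


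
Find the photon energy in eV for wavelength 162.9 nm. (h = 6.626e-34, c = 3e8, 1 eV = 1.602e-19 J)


E = hc/lambda = 6.626e-34 * 3e8 / 1.629e-07 = 1.220e-18 J = 7.6171 eV

7.6171 eV


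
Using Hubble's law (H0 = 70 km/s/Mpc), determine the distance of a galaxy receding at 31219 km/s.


d = v / H0 = 31219 / 70 = 445.9857

445.9857 Mpc


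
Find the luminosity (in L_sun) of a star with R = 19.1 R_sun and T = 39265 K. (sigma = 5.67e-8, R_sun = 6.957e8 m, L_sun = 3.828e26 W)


R = 19.1 * 6.957e8 m = 1.328787e+10 m. L = 4*pi*R^2*sigma*T^4 = 4*pi*(1.328787e+10)^2 * 5.67e-8 * 39265^4 = 2.990377878e+32 W. L/L_sun = 2.990377878e+32 / 3.828e26 = 781185.4436

781185.4436 L_sun


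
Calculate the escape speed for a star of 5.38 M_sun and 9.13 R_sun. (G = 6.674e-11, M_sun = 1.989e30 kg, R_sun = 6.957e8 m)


M = 5.38 * 1.989e30 kg = 1.070082e+31 kg; R = 9.13 * 6.957e8 m = 6.351741e+09 m. v_esc = sqrt(2GM/R) = sqrt(2 * 6.674e-11 * 1.070082e+31 / 6.351741e+09) = 474209.4867

474209.4867 m/s


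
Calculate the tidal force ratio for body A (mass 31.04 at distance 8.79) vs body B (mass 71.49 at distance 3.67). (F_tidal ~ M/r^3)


Ratio = (M1/r1^3) / (M2/r2^3) = (31.04/8.79^3) / (71.49/3.67^3) = 0.0316

0.0316


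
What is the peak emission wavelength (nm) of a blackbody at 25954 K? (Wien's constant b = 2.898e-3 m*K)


lam_max = b / T = 2.898e-3 / 25954 = 1.117e-07 m = 111.6591 nm

111.6591 nm


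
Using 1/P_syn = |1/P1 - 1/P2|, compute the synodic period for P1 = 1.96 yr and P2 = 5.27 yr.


1/P_syn = |1/P1 - 1/P2| = |1/1.96 - 1/5.27| => P_syn = 3.1206

3.1206 years


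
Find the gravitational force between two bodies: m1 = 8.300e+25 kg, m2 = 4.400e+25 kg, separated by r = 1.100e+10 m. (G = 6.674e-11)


F = G*m1*m2/r^2 = 6.674e-11 * 8.300e+25 * 4.400e+25 / (1.100e+10)^2 = 6.674e-11 * 3.652e+51 / 1.210e+20 = 2.014e+21

2.014e+21 N


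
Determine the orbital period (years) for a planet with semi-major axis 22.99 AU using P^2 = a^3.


P = a^(3/2) = 22.99^1.5 = 110.2322

110.2322 years


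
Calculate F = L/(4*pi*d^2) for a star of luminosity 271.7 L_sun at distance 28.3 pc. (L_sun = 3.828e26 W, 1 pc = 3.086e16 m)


F = L / (4*pi*d^2) = 1.040e+29 / (4*pi*(8.733e+17)^2) = 1.085e-08

1.085e-08 W/m^2


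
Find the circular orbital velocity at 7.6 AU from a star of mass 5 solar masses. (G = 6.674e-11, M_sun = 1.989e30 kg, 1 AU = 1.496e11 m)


v = sqrt(GM/r) = sqrt(6.674e-11 * 9.945e+30 / 1.137e+12) = 24161.4449

24161.4449 m/s


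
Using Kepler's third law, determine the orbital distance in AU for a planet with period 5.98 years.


a = P^(2/3) = 5.98^(2/3) = 3.2946

3.2946 AU


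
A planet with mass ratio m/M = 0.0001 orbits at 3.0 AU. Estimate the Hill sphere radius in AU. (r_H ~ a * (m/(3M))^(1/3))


r_H = a * (m/3M)^(1/3) = 3.0 * (0.0001/3)^(1/3) = 0.0965

0.0965 AU


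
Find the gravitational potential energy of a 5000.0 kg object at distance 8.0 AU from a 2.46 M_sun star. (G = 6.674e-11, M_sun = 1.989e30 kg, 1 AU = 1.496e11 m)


M = 2.46 * 1.989e30 kg = 4.89294e+30 kg; r = 8.0 AU * 1.496e11 m/AU = 1.1968e+12 m. U = -GM*m/r = -(6.674e-11 * 4.89294e+30 * 5000.0) / 1.1968e+12 = -1.364e+12

-1.364e+12 J


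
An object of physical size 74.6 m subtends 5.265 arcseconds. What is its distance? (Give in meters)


D = size / theta_rad, theta_rad = 5.265 * pi/(180*3600) = 2.553e-05, D = 2.923e+06

2.923e+06 m


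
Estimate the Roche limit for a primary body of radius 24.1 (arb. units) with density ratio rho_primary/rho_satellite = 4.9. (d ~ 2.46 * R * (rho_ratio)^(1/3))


d_Roche = 2.46 * 24.1 * 4.9^(1/3) = 100.6972

100.6972


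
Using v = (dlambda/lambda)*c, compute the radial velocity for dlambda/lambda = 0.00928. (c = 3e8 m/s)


v = (dlambda/lambda) * c = 0.00928 * 3e8 = 2.784e+06

2.784e+06 m/s


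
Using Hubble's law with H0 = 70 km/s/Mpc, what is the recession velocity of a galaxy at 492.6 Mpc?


v = H0 * d = 70 * 492.6 = 34482.0

34482.0 km/s


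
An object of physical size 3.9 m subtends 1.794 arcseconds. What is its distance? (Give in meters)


D = size / theta_rad, theta_rad = 1.794 * pi/(180*3600) = 8.698e-06, D = 448401.7527

448401.7527 m


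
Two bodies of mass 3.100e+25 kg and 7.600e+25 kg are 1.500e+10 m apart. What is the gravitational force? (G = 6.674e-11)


F = G*m1*m2/r^2 = 6.674e-11 * 3.100e+25 * 7.600e+25 / (1.500e+10)^2 = 6.674e-11 * 2.356e+51 / 2.250e+20 = 6.988e+20

6.988e+20 N


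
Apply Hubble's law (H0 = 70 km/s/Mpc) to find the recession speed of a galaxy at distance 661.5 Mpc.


v = H0 * d = 70 * 661.5 = 46305.0

46305.0 km/s


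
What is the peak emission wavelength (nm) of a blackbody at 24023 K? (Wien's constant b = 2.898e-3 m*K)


lam_max = b / T = 2.898e-3 / 24023 = 1.206e-07 m = 120.6344 nm

120.6344 nm


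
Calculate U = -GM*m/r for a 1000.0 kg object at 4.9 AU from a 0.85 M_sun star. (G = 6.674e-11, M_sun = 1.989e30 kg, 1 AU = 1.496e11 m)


M = 0.85 * 1.989e30 kg = 1.69065e+30 kg; r = 4.9 AU * 1.496e11 m/AU = 7.3304e+11 m. U = -GM*m/r = -(6.674e-11 * 1.69065e+30 * 1000.0) / 7.3304e+11 = -1.539e+11

-1.539e+11 J


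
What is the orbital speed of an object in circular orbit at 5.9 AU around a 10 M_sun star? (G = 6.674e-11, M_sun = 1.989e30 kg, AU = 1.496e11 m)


v = sqrt(GM/r) = sqrt(6.674e-11 * 1.989e+31 / 8.826e+11) = 38780.972

38780.972 m/s


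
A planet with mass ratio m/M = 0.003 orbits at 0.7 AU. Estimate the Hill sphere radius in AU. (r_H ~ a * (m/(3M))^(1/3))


r_H = a * (m/3M)^(1/3) = 0.7 * (0.003/3)^(1/3) = 0.07

0.07 AU


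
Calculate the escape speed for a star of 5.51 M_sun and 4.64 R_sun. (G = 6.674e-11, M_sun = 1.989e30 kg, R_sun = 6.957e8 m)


M = 5.51 * 1.989e30 kg = 1.095939e+31 kg; R = 4.64 * 6.957e8 m = 3.228048e+09 m. v_esc = sqrt(2GM/R) = sqrt(2 * 6.674e-11 * 1.095939e+31 / 3.228048e+09) = 673180.1446

673180.1446 m/s


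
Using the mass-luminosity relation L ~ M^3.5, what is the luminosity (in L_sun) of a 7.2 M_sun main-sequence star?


L/L_sun = (M/M_sun)^3.5 = 7.2^3.5 = 1001.5295

1001.5295 L_sun


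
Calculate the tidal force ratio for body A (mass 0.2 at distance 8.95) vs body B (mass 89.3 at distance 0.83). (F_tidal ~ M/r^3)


Ratio = (M1/r1^3) / (M2/r2^3) = (0.2/8.95^3) / (89.3/0.83^3) = 1.786e-06

1.786e-06


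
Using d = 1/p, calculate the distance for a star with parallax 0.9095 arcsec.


d = 1/p = 1/0.9095 = 1.0995

1.0995 pc


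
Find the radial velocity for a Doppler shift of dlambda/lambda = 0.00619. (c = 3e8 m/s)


v = (dlambda/lambda) * c = 0.00619 * 3e8 = 1.857e+06

1.857e+06 m/s


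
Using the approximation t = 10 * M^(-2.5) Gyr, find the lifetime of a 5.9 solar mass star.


t = 10 * M^(-2.5) = 10 * 5.9^(-2.5) = 0.1183

0.1183 Gyr


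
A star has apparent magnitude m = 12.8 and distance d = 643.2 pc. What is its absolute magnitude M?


M = m - 5*log10(d) + 5 = 12.8 - 5*log10(643.2) + 5 = 3.7583

3.7583


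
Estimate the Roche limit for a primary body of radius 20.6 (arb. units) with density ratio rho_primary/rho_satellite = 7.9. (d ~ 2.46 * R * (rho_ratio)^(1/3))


d_Roche = 2.46 * 20.6 * 7.9^(1/3) = 100.9279

100.9279


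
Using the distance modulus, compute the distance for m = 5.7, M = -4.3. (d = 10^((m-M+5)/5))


d = 10^((m - M + 5)/5) = 10^((5.7 - -4.3 + 5)/5) = 1000.0

1000.0 pc


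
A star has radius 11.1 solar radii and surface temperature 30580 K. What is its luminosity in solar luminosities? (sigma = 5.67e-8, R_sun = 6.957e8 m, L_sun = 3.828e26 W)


R = 11.1 * 6.957e8 m = 7.72227e+09 m. L = 4*pi*R^2*sigma*T^4 = 4*pi*(7.72227e+09)^2 * 5.67e-8 * 30580^4 = 3.715633001e+31 W. L/L_sun = 3.715633001e+31 / 3.828e26 = 97064.603

97064.603 L_sun


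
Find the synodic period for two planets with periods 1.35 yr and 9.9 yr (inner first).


1/P_syn = |1/P1 - 1/P2| = |1/1.35 - 1/9.9| => P_syn = 1.5632

1.5632 years


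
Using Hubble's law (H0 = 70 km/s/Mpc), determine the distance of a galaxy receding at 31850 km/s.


d = v / H0 = 31850 / 70 = 455.0

455.0 Mpc


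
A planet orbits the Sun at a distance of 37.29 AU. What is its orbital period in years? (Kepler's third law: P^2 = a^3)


P = a^(3/2) = 37.29^1.5 = 227.7134

227.7134 years


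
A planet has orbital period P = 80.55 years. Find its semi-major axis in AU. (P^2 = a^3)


a = P^(2/3) = 80.55^(2/3) = 18.6514

18.6514 AU


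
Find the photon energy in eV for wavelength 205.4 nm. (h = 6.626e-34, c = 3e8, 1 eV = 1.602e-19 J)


E = hc/lambda = 6.626e-34 * 3e8 / 2.054e-07 = 9.678e-19 J = 6.041 eV

6.041 eV


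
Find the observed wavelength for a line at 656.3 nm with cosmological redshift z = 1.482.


lam_obs = lam_emit * (1 + z) = 656.3 * (1 + 1.482) = 1628.9366

1628.9366 nm


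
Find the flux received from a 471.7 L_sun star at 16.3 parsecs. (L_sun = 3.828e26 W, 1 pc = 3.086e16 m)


F = L / (4*pi*d^2) = 1.806e+29 / (4*pi*(5.030e+17)^2) = 5.679e-08

5.679e-08 W/m^2


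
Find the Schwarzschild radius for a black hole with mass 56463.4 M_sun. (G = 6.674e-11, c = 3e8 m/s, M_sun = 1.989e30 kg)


M = 56463.4 * 1.989e30 kg = 1.123057026e+35 kg. rs = 2GM/c^2 = 2 * 6.674e-11 * 1.123057026e+35 / (3e8)^2 = 1.666e+08

1.666e+08 m


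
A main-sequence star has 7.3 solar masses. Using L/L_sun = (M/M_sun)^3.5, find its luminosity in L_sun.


L/L_sun = (M/M_sun)^3.5 = 7.3^3.5 = 1051.0661

1051.0661 L_sun


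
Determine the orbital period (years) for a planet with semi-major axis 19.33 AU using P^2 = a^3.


P = a^(3/2) = 19.33^1.5 = 84.9861

84.9861 years


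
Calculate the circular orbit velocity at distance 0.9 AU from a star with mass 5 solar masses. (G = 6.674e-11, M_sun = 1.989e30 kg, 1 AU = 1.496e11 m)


v = sqrt(GM/r) = sqrt(6.674e-11 * 9.945e+30 / 1.346e+11) = 70211.531

70211.531 m/s


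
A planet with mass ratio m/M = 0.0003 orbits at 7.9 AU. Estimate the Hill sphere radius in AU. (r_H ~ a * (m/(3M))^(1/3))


r_H = a * (m/3M)^(1/3) = 7.9 * (0.0003/3)^(1/3) = 0.3667

0.3667 AU


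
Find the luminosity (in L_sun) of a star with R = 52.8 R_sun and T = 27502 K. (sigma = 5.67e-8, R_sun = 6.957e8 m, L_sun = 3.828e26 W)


R = 52.8 * 6.957e8 m = 3.673296e+10 m. L = 4*pi*R^2*sigma*T^4 = 4*pi*(3.673296e+10)^2 * 5.67e-8 * 27502^4 = 5.49998982e+32 W. L/L_sun = 5.49998982e+32 / 3.828e26 = 1.437e+06

1.437e+06 L_sun


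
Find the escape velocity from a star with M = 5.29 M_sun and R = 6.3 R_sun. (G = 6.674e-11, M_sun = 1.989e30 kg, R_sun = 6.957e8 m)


M = 5.29 * 1.989e30 kg = 1.052181e+31 kg; R = 6.3 * 6.957e8 m = 4.38291e+09 m. v_esc = sqrt(2GM/R) = sqrt(2 * 6.674e-11 * 1.052181e+31 / 4.38291e+09) = 566072.4908

566072.4908 m/s


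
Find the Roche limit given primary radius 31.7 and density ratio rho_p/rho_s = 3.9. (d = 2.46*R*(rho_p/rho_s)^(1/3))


d_Roche = 2.46 * 31.7 * 3.9^(1/3) = 122.7484

122.7484


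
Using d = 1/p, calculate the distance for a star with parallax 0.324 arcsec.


d = 1/p = 1/0.324 = 3.0864

3.0864 pc


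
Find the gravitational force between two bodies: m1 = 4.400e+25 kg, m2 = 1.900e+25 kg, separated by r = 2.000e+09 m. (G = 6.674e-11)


F = G*m1*m2/r^2 = 6.674e-11 * 4.400e+25 * 1.900e+25 / (2.000e+09)^2 = 6.674e-11 * 8.360e+50 / 4.000e+18 = 1.395e+22

1.395e+22 N


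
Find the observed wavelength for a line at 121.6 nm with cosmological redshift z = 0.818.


lam_obs = lam_emit * (1 + z) = 121.6 * (1 + 0.818) = 221.0688

221.0688 nm


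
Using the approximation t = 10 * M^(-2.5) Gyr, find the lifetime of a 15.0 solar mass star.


t = 10 * M^(-2.5) = 10 * 15.0^(-2.5) = 0.0115

0.0115 Gyr


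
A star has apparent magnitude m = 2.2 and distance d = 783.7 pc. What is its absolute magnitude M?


M = m - 5*log10(d) + 5 = 2.2 - 5*log10(783.7) + 5 = -7.2707

-7.2707


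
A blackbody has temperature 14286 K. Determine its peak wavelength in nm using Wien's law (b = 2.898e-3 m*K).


lam_max = b / T = 2.898e-3 / 14286 = 2.029e-07 m = 202.8559 nm

202.8559 nm


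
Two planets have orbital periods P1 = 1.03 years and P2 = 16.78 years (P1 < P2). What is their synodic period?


1/P_syn = |1/P1 - 1/P2| = |1/1.03 - 1/16.78| => P_syn = 1.0974

1.0974 years


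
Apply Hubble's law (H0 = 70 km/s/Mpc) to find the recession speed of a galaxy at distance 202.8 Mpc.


v = H0 * d = 70 * 202.8 = 14196.0

14196.0 km/s


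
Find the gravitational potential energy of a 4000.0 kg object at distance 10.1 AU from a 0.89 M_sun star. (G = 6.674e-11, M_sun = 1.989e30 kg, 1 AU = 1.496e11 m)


M = 0.89 * 1.989e30 kg = 1.77021e+30 kg; r = 10.1 AU * 1.496e11 m/AU = 1.51096e+12 m. U = -GM*m/r = -(6.674e-11 * 1.77021e+30 * 4000.0) / 1.51096e+12 = -3.128e+11

-3.128e+11 J


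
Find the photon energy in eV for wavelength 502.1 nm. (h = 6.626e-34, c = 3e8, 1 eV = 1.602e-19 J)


E = hc/lambda = 6.626e-34 * 3e8 / 5.021e-07 = 3.959e-19 J = 2.4713 eV

2.4713 eV


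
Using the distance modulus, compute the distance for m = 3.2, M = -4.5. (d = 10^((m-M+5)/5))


d = 10^((m - M + 5)/5) = 10^((3.2 - -4.5 + 5)/5) = 346.7369

346.7369 pc


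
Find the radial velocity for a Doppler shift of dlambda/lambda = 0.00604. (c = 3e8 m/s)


v = (dlambda/lambda) * c = 0.00604 * 3e8 = 1.812e+06

1.812e+06 m/s


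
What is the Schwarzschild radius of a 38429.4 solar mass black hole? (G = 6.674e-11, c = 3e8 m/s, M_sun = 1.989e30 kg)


M = 38429.4 * 1.989e30 kg = 7.64360766e+34 kg. rs = 2GM/c^2 = 2 * 6.674e-11 * 7.64360766e+34 / (3e8)^2 = 1.134e+08

1.134e+08 m


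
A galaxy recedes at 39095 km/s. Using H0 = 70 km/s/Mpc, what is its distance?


d = v / H0 = 39095 / 70 = 558.5

558.5 Mpc


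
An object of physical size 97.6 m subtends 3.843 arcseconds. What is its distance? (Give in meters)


D = size / theta_rad, theta_rad = 3.843 * pi/(180*3600) = 1.863e-05, D = 5.238e+06

5.238e+06 m


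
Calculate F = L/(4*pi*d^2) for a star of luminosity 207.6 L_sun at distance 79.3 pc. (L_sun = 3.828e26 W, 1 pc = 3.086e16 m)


F = L / (4*pi*d^2) = 7.947e+28 / (4*pi*(2.447e+18)^2) = 1.056e-09

1.056e-09 W/m^2


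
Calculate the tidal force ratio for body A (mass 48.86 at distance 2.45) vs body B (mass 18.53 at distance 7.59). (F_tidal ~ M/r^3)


Ratio = (M1/r1^3) / (M2/r2^3) = (48.86/2.45^3) / (18.53/7.59^3) = 78.398

78.398


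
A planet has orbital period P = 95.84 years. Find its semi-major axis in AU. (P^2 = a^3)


a = P^(2/3) = 95.84^(2/3) = 20.9426

20.9426 AU


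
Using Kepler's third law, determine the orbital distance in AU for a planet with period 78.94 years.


a = P^(2/3) = 78.94^(2/3) = 18.402

18.402 AU


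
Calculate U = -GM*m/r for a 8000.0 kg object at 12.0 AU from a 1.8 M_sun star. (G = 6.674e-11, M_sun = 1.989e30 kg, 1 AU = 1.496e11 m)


M = 1.8 * 1.989e30 kg = 3.5802e+30 kg; r = 12.0 AU * 1.496e11 m/AU = 1.7952e+12 m. U = -GM*m/r = -(6.674e-11 * 3.5802e+30 * 8000.0) / 1.7952e+12 = -1.065e+12

-1.065e+12 J


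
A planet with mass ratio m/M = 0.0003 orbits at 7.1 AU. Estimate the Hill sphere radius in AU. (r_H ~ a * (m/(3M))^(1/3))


r_H = a * (m/3M)^(1/3) = 7.1 * (0.0003/3)^(1/3) = 0.3296

0.3296 AU


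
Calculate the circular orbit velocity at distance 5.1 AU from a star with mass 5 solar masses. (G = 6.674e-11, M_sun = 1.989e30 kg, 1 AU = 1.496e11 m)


v = sqrt(GM/r) = sqrt(6.674e-11 * 9.945e+30 / 7.630e+11) = 29494.7426

29494.7426 m/s


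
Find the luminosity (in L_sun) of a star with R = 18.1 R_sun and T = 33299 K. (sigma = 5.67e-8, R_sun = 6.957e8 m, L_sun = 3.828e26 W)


R = 18.1 * 6.957e8 m = 1.259217e+10 m. L = 4*pi*R^2*sigma*T^4 = 4*pi*(1.259217e+10)^2 * 5.67e-8 * 33299^4 = 1.389053091e+32 W. L/L_sun = 1.389053091e+32 / 3.828e26 = 362866.5336

362866.5336 L_sun


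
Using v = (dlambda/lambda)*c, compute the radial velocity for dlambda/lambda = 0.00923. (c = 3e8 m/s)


v = (dlambda/lambda) * c = 0.00923 * 3e8 = 2.769e+06

2.769e+06 m/s


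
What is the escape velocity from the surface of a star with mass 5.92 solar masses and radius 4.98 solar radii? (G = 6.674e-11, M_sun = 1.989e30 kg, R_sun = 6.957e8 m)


M = 5.92 * 1.989e30 kg = 1.177488e+31 kg; R = 4.98 * 6.957e8 m = 3.464586e+09 m. v_esc = sqrt(2GM/R) = sqrt(2 * 6.674e-11 * 1.177488e+31 / 3.464586e+09) = 673535.7789

673535.7789 m/s


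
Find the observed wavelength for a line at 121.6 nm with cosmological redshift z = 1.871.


lam_obs = lam_emit * (1 + z) = 121.6 * (1 + 1.871) = 349.1136

349.1136 nm


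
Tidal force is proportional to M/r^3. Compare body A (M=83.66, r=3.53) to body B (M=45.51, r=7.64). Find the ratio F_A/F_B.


Ratio = (M1/r1^3) / (M2/r2^3) = (83.66/3.53^3) / (45.51/7.64^3) = 18.6366

18.6366


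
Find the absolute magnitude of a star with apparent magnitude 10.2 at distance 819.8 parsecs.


M = m - 5*log10(d) + 5 = 10.2 - 5*log10(819.8) + 5 = 0.6315

0.6315


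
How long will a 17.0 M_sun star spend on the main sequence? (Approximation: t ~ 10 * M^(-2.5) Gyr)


t = 10 * M^(-2.5) = 10 * 17.0^(-2.5) = 0.0084

0.0084 Gyr


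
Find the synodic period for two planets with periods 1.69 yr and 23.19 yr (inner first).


1/P_syn = |1/P1 - 1/P2| = |1/1.69 - 1/23.19| => P_syn = 1.8228

1.8228 years


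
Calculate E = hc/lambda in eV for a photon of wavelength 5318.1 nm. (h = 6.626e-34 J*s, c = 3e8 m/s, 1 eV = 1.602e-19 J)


E = hc/lambda = 6.626e-34 * 3e8 / 5.318e-06 = 3.738e-20 J = 0.2333 eV

0.2333 eV


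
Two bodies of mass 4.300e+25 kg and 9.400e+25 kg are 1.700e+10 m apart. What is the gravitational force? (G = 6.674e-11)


F = G*m1*m2/r^2 = 6.674e-11 * 4.300e+25 * 9.400e+25 / (1.700e+10)^2 = 6.674e-11 * 4.042e+51 / 2.890e+20 = 9.334e+20

9.334e+20 N


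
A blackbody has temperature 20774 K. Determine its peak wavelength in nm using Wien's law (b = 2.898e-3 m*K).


lam_max = b / T = 2.898e-3 / 20774 = 1.395e-07 m = 139.5013 nm

139.5013 nm


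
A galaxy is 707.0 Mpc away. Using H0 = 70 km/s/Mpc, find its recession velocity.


v = H0 * d = 70 * 707.0 = 49490.0

49490.0 km/s


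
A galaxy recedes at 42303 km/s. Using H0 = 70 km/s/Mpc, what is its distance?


d = v / H0 = 42303 / 70 = 604.3286

604.3286 Mpc


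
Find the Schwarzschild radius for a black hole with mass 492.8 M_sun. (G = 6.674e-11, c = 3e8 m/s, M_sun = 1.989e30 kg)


M = 492.8 * 1.989e30 kg = 9.801792e+32 kg. rs = 2GM/c^2 = 2 * 6.674e-11 * 9.801792e+32 / (3e8)^2 = 1.454e+06

1.454e+06 m


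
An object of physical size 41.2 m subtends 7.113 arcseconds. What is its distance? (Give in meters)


D = size / theta_rad, theta_rad = 7.113 * pi/(180*3600) = 3.448e-05, D = 1.195e+06

1.195e+06 m


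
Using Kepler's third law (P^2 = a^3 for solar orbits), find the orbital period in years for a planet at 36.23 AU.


P = a^(3/2) = 36.23^1.5 = 218.0733

218.0733 years


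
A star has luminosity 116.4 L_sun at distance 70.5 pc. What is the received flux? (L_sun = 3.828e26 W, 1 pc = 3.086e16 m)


F = L / (4*pi*d^2) = 4.456e+28 / (4*pi*(2.176e+18)^2) = 7.491e-10

7.491e-10 W/m^2


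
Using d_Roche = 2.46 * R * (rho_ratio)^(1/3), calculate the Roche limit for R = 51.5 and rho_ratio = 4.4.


d_Roche = 2.46 * 51.5 * 4.4^(1/3) = 207.5996

207.5996


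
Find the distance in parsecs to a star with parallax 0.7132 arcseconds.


d = 1/p = 1/0.7132 = 1.4021

1.4021 pc


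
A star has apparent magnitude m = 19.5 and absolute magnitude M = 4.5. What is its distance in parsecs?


d = 10^((m - M + 5)/5) = 10^((19.5 - 4.5 + 5)/5) = 10000.0

10000.0 pc


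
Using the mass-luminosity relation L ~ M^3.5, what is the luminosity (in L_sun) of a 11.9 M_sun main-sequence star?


L/L_sun = (M/M_sun)^3.5 = 11.9^3.5 = 5813.188

5813.188 L_sun


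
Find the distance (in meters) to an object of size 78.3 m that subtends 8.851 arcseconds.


D = size / theta_rad, theta_rad = 8.851 * pi/(180*3600) = 4.291e-05, D = 1.825e+06

1.825e+06 m


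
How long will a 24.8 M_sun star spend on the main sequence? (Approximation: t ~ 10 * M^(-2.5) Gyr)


t = 10 * M^(-2.5) = 10 * 24.8^(-2.5) = 0.0033

0.0033 Gyr


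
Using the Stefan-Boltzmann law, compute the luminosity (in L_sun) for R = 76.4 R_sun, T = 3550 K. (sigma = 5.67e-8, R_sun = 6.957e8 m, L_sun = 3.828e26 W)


R = 76.4 * 6.957e8 m = 5.315148e+10 m. L = 4*pi*R^2*sigma*T^4 = 4*pi*(5.315148e+10)^2 * 5.67e-8 * 3550^4 = 3.196958944e+29 W. L/L_sun = 3.196958944e+29 / 3.828e26 = 835.1512

835.1512 L_sun


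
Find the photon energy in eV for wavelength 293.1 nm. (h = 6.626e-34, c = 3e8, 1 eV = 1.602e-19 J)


E = hc/lambda = 6.626e-34 * 3e8 / 2.931e-07 = 6.782e-19 J = 4.2334 eV

4.2334 eV


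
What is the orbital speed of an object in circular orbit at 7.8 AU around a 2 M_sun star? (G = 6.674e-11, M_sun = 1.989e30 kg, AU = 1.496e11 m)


v = sqrt(GM/r) = sqrt(6.674e-11 * 3.978e+30 / 1.167e+12) = 15083.8565

15083.8565 m/s


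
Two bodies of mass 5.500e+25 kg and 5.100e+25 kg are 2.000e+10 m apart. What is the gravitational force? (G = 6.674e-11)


F = G*m1*m2/r^2 = 6.674e-11 * 5.500e+25 * 5.100e+25 / (2.000e+10)^2 = 6.674e-11 * 2.805e+51 / 4.000e+20 = 4.680e+20

4.680e+20 N


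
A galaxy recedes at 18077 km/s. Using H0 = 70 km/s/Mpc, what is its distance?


d = v / H0 = 18077 / 70 = 258.2429

258.2429 Mpc


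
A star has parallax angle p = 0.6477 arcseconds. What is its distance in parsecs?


d = 1/p = 1/0.6477 = 1.5439

1.5439 pc


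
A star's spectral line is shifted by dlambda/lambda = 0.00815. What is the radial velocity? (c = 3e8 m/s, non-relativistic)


v = (dlambda/lambda) * c = 0.00815 * 3e8 = 2.445e+06

2.445e+06 m/s


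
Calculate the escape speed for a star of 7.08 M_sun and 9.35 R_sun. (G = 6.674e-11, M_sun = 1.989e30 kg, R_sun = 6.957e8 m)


M = 7.08 * 1.989e30 kg = 1.408212e+31 kg; R = 9.35 * 6.957e8 m = 6.504795e+09 m. v_esc = sqrt(2GM/R) = sqrt(2 * 6.674e-11 * 1.408212e+31 / 6.504795e+09) = 537557.9787

537557.9787 m/s


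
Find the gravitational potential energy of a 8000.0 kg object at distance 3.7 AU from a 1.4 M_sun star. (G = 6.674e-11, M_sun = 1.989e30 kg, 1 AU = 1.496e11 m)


M = 1.4 * 1.989e30 kg = 2.7846e+30 kg; r = 3.7 AU * 1.496e11 m/AU = 5.5352e+11 m. U = -GM*m/r = -(6.674e-11 * 2.7846e+30 * 8000.0) / 5.5352e+11 = -2.686e+12

-2.686e+12 J


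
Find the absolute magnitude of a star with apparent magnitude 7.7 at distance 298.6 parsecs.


M = m - 5*log10(d) + 5 = 7.7 - 5*log10(298.6) + 5 = 0.3246

0.3246


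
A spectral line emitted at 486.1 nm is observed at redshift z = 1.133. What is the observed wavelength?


lam_obs = lam_emit * (1 + z) = 486.1 * (1 + 1.133) = 1036.8513

1036.8513 nm


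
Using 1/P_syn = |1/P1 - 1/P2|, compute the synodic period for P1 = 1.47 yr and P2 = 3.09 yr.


1/P_syn = |1/P1 - 1/P2| = |1/1.47 - 1/3.09| => P_syn = 2.8039

2.8039 years


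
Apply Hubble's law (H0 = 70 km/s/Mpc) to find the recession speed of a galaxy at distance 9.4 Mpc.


v = H0 * d = 70 * 9.4 = 658.0

658.0 km/s


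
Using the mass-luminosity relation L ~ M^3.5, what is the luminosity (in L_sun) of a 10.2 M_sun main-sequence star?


L/L_sun = (M/M_sun)^3.5 = 10.2^3.5 = 3389.2266

3389.2266 L_sun


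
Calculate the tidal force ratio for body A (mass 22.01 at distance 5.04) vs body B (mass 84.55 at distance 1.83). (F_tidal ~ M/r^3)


Ratio = (M1/r1^3) / (M2/r2^3) = (22.01/5.04^3) / (84.55/1.83^3) = 0.0125

0.0125


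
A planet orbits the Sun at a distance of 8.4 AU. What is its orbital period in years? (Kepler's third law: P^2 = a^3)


P = a^(3/2) = 8.4^1.5 = 24.3455

24.3455 years


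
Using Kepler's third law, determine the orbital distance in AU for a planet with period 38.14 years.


a = P^(2/3) = 38.14^(2/3) = 11.3306

11.3306 AU


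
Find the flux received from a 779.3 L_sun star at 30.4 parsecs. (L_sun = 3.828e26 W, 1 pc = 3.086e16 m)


F = L / (4*pi*d^2) = 2.983e+29 / (4*pi*(9.381e+17)^2) = 2.697e-08

2.697e-08 W/m^2


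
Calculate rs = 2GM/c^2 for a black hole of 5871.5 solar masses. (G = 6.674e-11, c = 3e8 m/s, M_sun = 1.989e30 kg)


M = 5871.5 * 1.989e30 kg = 1.16784135e+34 kg. rs = 2GM/c^2 = 2 * 6.674e-11 * 1.16784135e+34 / (3e8)^2 = 1.732e+07

1.732e+07 m


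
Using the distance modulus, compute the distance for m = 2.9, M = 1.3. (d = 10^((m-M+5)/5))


d = 10^((m - M + 5)/5) = 10^((2.9 - 1.3 + 5)/5) = 20.893

20.893 pc


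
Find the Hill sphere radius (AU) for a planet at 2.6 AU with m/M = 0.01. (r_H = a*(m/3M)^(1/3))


r_H = a * (m/3M)^(1/3) = 2.6 * (0.01/3)^(1/3) = 0.3884

0.3884 AU


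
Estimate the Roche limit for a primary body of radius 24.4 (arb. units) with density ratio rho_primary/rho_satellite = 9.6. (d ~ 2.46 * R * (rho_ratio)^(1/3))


d_Roche = 2.46 * 24.4 * 9.6^(1/3) = 127.57

127.57


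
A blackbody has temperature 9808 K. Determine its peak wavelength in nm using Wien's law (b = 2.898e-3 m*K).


lam_max = b / T = 2.898e-3 / 9808 = 2.955e-07 m = 295.4731 nm

295.4731 nm


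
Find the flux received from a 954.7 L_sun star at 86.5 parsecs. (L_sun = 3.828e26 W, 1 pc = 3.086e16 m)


F = L / (4*pi*d^2) = 3.655e+29 / (4*pi*(2.669e+18)^2) = 4.081e-09

4.081e-09 W/m^2


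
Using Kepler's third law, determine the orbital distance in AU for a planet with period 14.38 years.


a = P^(2/3) = 14.38^(2/3) = 5.9134

5.9134 AU


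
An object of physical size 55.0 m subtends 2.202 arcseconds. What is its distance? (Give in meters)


D = size / theta_rad, theta_rad = 2.202 * pi/(180*3600) = 1.068e-05, D = 5.152e+06

5.152e+06 m


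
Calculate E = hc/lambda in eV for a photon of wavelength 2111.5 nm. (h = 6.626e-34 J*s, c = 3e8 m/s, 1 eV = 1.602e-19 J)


E = hc/lambda = 6.626e-34 * 3e8 / 2.112e-06 = 9.414e-20 J = 0.5877 eV

0.5877 eV


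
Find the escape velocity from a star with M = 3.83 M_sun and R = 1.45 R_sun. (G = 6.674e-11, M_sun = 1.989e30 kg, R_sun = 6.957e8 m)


M = 3.83 * 1.989e30 kg = 7.61787e+30 kg; R = 1.45 * 6.957e8 m = 1.008765e+09 m. v_esc = sqrt(2GM/R) = sqrt(2 * 6.674e-11 * 7.61787e+30 / 1.008765e+09) = 1.004e+06

1.004e+06 m/s


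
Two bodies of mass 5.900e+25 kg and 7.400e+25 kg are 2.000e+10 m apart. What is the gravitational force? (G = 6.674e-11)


F = G*m1*m2/r^2 = 6.674e-11 * 5.900e+25 * 7.400e+25 / (2.000e+10)^2 = 6.674e-11 * 4.366e+51 / 4.000e+20 = 7.285e+20

7.285e+20 N


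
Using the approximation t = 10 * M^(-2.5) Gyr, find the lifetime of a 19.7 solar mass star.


t = 10 * M^(-2.5) = 10 * 19.7^(-2.5) = 0.0058

0.0058 Gyr


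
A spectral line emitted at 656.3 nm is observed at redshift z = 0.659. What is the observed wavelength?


lam_obs = lam_emit * (1 + z) = 656.3 * (1 + 0.659) = 1088.8017

1088.8017 nm


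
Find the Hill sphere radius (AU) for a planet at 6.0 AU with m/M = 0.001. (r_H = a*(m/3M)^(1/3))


r_H = a * (m/3M)^(1/3) = 6.0 * (0.001/3)^(1/3) = 0.416

0.416 AU


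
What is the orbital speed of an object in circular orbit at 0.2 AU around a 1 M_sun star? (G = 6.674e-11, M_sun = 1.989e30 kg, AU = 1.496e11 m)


v = sqrt(GM/r) = sqrt(6.674e-11 * 1.989e+30 / 2.992e+10) = 66608.5068

66608.5068 m/s


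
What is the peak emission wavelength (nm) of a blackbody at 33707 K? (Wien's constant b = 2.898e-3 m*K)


lam_max = b / T = 2.898e-3 / 33707 = 8.598e-08 m = 85.9762 nm

85.9762 nm


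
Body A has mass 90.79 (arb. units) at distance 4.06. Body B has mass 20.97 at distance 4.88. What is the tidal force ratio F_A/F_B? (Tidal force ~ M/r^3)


Ratio = (M1/r1^3) / (M2/r2^3) = (90.79/4.06^3) / (20.97/4.88^3) = 7.5183

7.5183


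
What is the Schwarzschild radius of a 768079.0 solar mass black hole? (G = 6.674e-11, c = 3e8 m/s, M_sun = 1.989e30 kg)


M = 768079.0 * 1.989e30 kg = 1.527709131e+36 kg. rs = 2GM/c^2 = 2 * 6.674e-11 * 1.527709131e+36 / (3e8)^2 = 2.266e+09

2.266e+09 m


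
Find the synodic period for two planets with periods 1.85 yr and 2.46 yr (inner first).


1/P_syn = |1/P1 - 1/P2| = |1/1.85 - 1/2.46| => P_syn = 7.4607

7.4607 years


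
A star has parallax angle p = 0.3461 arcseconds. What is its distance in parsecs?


d = 1/p = 1/0.3461 = 2.8893

2.8893 pc


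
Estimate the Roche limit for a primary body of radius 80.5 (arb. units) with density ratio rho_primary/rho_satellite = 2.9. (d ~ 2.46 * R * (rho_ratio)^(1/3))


d_Roche = 2.46 * 80.5 * 2.9^(1/3) = 282.3993

282.3993


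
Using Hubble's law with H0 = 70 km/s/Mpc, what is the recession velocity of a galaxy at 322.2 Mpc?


v = H0 * d = 70 * 322.2 = 22554.0

22554.0 km/s


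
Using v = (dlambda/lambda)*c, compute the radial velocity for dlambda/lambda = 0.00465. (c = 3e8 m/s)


v = (dlambda/lambda) * c = 0.00465 * 3e8 = 1.395e+06

1.395e+06 m/s


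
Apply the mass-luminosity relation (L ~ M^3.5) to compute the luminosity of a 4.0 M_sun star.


L/L_sun = (M/M_sun)^3.5 = 4.0^3.5 = 128.0

128.0 L_sun


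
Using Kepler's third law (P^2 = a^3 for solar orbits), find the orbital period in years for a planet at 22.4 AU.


P = a^(3/2) = 22.4^1.5 = 106.0161

106.0161 years


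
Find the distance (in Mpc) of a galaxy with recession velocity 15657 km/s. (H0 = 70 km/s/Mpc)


d = v / H0 = 15657 / 70 = 223.6714

223.6714 Mpc


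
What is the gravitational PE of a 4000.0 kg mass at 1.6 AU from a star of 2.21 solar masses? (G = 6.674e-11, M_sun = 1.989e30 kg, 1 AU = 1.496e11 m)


M = 2.21 * 1.989e30 kg = 4.39569e+30 kg; r = 1.6 AU * 1.496e11 m/AU = 2.3936e+11 m. U = -GM*m/r = -(6.674e-11 * 4.39569e+30 * 4000.0) / 2.3936e+11 = -4.903e+12

-4.903e+12 J


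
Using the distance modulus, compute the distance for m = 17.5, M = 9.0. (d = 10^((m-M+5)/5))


d = 10^((m - M + 5)/5) = 10^((17.5 - 9.0 + 5)/5) = 501.1872

501.1872 pc


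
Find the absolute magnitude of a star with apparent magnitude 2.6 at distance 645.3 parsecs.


M = m - 5*log10(d) + 5 = 2.6 - 5*log10(645.3) + 5 = -6.4488

-6.4488


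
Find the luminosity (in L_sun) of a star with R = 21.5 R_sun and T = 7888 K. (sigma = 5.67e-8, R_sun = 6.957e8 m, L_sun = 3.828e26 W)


R = 21.5 * 6.957e8 m = 1.495755e+10 m. L = 4*pi*R^2*sigma*T^4 = 4*pi*(1.495755e+10)^2 * 5.67e-8 * 7888^4 = 6.171368184e+29 W. L/L_sun = 6.171368184e+29 / 3.828e26 = 1612.1651

1612.1651 L_sun


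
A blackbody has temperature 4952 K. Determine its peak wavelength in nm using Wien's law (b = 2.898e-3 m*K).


lam_max = b / T = 2.898e-3 / 4952 = 5.852e-07 m = 585.2181 nm

585.2181 nm


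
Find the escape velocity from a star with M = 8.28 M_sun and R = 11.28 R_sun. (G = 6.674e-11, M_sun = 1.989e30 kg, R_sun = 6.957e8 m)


M = 8.28 * 1.989e30 kg = 1.646892e+31 kg; R = 11.28 * 6.957e8 m = 7.847496e+09 m. v_esc = sqrt(2GM/R) = sqrt(2 * 6.674e-11 * 1.646892e+31 / 7.847496e+09) = 529267.3547

529267.3547 m/s


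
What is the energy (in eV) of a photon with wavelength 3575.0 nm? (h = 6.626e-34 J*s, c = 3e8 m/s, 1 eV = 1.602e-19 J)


E = hc/lambda = 6.626e-34 * 3e8 / 3.575e-06 = 5.560e-20 J = 0.3471 eV

0.3471 eV


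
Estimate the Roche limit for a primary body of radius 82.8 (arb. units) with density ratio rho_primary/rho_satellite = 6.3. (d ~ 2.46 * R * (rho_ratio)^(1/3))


d_Roche = 2.46 * 82.8 * 6.3^(1/3) = 376.1944

376.1944


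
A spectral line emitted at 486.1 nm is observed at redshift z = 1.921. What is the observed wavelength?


lam_obs = lam_emit * (1 + z) = 486.1 * (1 + 1.921) = 1419.8981

1419.8981 nm


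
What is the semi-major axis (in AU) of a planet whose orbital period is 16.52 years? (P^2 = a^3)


a = P^(2/3) = 16.52^(2/3) = 6.4864

6.4864 AU


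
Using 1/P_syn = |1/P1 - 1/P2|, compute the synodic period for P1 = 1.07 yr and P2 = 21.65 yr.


1/P_syn = |1/P1 - 1/P2| = |1/1.07 - 1/21.65| => P_syn = 1.1256

1.1256 years


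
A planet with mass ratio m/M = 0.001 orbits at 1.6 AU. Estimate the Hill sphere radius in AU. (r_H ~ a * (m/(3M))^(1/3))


r_H = a * (m/3M)^(1/3) = 1.6 * (0.001/3)^(1/3) = 0.1109

0.1109 AU


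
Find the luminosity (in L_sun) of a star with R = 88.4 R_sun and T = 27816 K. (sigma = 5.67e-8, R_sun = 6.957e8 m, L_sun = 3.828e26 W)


R = 88.4 * 6.957e8 m = 6.149988e+10 m. L = 4*pi*R^2*sigma*T^4 = 4*pi*(6.149988e+10)^2 * 5.67e-8 * 27816^4 = 1.61331871e+33 W. L/L_sun = 1.61331871e+33 / 3.828e26 = 4.215e+06

4.215e+06 L_sun


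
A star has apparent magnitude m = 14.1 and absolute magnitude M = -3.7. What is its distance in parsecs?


d = 10^((m - M + 5)/5) = 10^((14.1 - -3.7 + 5)/5) = 36307.8055

36307.8055 pc


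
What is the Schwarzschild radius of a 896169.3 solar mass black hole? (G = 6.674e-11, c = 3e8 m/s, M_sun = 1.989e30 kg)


M = 896169.3 * 1.989e30 kg = 1.782480738e+36 kg. rs = 2GM/c^2 = 2 * 6.674e-11 * 1.782480738e+36 / (3e8)^2 = 2.644e+09

2.644e+09 m


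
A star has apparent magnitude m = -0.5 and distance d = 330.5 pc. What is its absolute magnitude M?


M = m - 5*log10(d) + 5 = -0.5 - 5*log10(330.5) + 5 = -8.0959

-8.0959


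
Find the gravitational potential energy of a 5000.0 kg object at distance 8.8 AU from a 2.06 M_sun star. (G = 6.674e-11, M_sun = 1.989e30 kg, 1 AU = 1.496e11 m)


M = 2.06 * 1.989e30 kg = 4.09734e+30 kg; r = 8.8 AU * 1.496e11 m/AU = 1.31648e+12 m. U = -GM*m/r = -(6.674e-11 * 4.09734e+30 * 5000.0) / 1.31648e+12 = -1.039e+12

-1.039e+12 J


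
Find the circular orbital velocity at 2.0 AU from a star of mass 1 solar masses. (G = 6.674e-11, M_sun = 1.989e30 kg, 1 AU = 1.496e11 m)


v = sqrt(GM/r) = sqrt(6.674e-11 * 1.989e+30 / 2.992e+11) = 21063.4593

21063.4593 m/s


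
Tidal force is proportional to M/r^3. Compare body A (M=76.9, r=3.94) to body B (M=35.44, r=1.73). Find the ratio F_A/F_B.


Ratio = (M1/r1^3) / (M2/r2^3) = (76.9/3.94^3) / (35.44/1.73^3) = 0.1837

0.1837


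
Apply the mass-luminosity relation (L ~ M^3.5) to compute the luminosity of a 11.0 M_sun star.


L/L_sun = (M/M_sun)^3.5 = 11.0^3.5 = 4414.4276

4414.4276 L_sun


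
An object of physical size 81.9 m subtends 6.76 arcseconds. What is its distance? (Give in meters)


D = size / theta_rad, theta_rad = 6.76 * pi/(180*3600) = 3.277e-05, D = 2.499e+06

2.499e+06 m


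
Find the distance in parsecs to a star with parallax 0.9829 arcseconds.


d = 1/p = 1/0.9829 = 1.0174

1.0174 pc


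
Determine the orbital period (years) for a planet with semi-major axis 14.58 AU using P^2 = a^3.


P = a^(3/2) = 14.58^1.5 = 55.6719

55.6719 years


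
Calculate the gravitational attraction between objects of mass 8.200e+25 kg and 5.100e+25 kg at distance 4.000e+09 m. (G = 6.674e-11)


F = G*m1*m2/r^2 = 6.674e-11 * 8.200e+25 * 5.100e+25 / (4.000e+09)^2 = 6.674e-11 * 4.182e+51 / 1.600e+19 = 1.744e+22

1.744e+22 N


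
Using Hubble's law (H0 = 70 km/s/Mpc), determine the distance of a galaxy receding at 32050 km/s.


d = v / H0 = 32050 / 70 = 457.8571

457.8571 Mpc


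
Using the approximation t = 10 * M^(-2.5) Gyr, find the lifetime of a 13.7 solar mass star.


t = 10 * M^(-2.5) = 10 * 13.7^(-2.5) = 0.0144

0.0144 Gyr


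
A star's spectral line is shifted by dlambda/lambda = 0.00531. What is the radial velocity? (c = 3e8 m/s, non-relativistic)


v = (dlambda/lambda) * c = 0.00531 * 3e8 = 1.593e+06

1.593e+06 m/s


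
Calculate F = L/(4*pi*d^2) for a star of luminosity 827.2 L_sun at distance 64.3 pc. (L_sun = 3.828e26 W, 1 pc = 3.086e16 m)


F = L / (4*pi*d^2) = 3.167e+29 / (4*pi*(1.984e+18)^2) = 6.400e-09

6.400e-09 W/m^2


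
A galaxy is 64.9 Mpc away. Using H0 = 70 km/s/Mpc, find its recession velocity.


v = H0 * d = 70 * 64.9 = 4543.0

4543.0 km/s


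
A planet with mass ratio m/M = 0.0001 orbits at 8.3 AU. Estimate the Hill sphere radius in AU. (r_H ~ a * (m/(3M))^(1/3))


r_H = a * (m/3M)^(1/3) = 8.3 * (0.0001/3)^(1/3) = 0.2671

0.2671 AU


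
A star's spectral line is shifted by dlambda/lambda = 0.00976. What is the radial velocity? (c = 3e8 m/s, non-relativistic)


v = (dlambda/lambda) * c = 0.00976 * 3e8 = 2.928e+06

2.928e+06 m/s


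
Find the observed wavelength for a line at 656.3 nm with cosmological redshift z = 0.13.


lam_obs = lam_emit * (1 + z) = 656.3 * (1 + 0.13) = 741.619

741.619 nm


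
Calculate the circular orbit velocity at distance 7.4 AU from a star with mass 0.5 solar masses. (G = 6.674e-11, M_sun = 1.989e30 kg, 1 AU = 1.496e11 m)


v = sqrt(GM/r) = sqrt(6.674e-11 * 9.945e+29 / 1.107e+12) = 7743.0816

7743.0816 m/s


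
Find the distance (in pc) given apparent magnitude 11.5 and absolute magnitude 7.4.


d = 10^((m - M + 5)/5) = 10^((11.5 - 7.4 + 5)/5) = 66.0693

66.0693 pc


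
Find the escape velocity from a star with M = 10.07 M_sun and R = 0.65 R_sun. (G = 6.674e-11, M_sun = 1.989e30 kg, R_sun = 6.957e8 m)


M = 10.07 * 1.989e30 kg = 2.002923e+31 kg; R = 0.65 * 6.957e8 m = 4.52205e+08 m. v_esc = sqrt(2GM/R) = sqrt(2 * 6.674e-11 * 2.002923e+31 / 4.52205e+08) = 2.431e+06

2.431e+06 m/s


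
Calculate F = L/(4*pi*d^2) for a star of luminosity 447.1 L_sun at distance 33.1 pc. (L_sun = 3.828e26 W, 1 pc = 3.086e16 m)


F = L / (4*pi*d^2) = 1.711e+29 / (4*pi*(1.021e+18)^2) = 1.305e-08

1.305e-08 W/m^2


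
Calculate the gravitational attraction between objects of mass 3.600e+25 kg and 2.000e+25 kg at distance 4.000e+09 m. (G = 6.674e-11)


F = G*m1*m2/r^2 = 6.674e-11 * 3.600e+25 * 2.000e+25 / (4.000e+09)^2 = 6.674e-11 * 7.200e+50 / 1.600e+19 = 3.003e+21

3.003e+21 N


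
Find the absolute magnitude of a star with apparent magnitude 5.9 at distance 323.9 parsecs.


M = m - 5*log10(d) + 5 = 5.9 - 5*log10(323.9) + 5 = -1.6521

-1.6521


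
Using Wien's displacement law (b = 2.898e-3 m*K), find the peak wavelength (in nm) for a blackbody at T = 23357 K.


lam_max = b / T = 2.898e-3 / 23357 = 1.241e-07 m = 124.0742 nm

124.0742 nm


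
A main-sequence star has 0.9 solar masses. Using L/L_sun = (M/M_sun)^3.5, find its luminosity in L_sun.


L/L_sun = (M/M_sun)^3.5 = 0.9^3.5 = 0.6916

0.6916 L_sun


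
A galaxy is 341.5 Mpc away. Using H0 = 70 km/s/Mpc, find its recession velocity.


v = H0 * d = 70 * 341.5 = 23905.0

23905.0 km/s


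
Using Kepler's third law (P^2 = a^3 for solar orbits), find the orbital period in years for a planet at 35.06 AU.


P = a^(3/2) = 35.06^1.5 = 207.5955

207.5955 years


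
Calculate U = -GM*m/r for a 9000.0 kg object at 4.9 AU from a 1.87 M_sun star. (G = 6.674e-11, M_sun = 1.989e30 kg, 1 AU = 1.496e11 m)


M = 1.87 * 1.989e30 kg = 3.71943e+30 kg; r = 4.9 AU * 1.496e11 m/AU = 7.3304e+11 m. U = -GM*m/r = -(6.674e-11 * 3.71943e+30 * 9000.0) / 7.3304e+11 = -3.048e+12

-3.048e+12 J


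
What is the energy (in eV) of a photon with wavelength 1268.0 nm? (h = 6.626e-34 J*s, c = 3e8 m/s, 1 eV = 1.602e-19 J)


E = hc/lambda = 6.626e-34 * 3e8 / 1.268e-06 = 1.568e-19 J = 0.9786 eV

0.9786 eV


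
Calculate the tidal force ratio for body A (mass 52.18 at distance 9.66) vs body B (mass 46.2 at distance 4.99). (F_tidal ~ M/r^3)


Ratio = (M1/r1^3) / (M2/r2^3) = (52.18/9.66^3) / (46.2/4.99^3) = 0.1557

0.1557


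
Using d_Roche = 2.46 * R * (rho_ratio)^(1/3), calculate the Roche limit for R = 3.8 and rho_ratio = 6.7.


d_Roche = 2.46 * 3.8 * 6.7^(1/3) = 17.6229

17.6229


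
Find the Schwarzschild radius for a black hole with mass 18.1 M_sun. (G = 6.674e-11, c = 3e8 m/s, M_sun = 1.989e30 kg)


M = 18.1 * 1.989e30 kg = 3.60009e+31 kg. rs = 2GM/c^2 = 2 * 6.674e-11 * 3.60009e+31 / (3e8)^2 = 53393.3348

53393.3348 m


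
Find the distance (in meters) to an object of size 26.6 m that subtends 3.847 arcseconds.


D = size / theta_rad, theta_rad = 3.847 * pi/(180*3600) = 1.865e-05, D = 1.426e+06

1.426e+06 m
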